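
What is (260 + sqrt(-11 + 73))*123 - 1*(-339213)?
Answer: 371193 + 123*sqrt(62) ≈ 3.7216e+5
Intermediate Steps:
(260 + sqrt(-11 + 73))*123 - 1*(-339213) = (260 + sqrt(62))*123 + 339213 = (31980 + 123*sqrt(62)) + 339213 = 371193 + 123*sqrt(62)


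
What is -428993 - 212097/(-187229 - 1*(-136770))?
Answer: -21646345690/50459 ≈ -4.2899e+5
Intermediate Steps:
-428993 - 212097/(-187229 - 1*(-136770)) = -428993 - 212097/(-187229 + 136770) = -428993 - 212097/(-50459) = -428993 - 212097*(-1/50459) = -428993 + 212097/50459 = -21646345690/50459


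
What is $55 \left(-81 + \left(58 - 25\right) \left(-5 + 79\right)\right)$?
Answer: $129855$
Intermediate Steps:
$55 \left(-81 + \left(58 - 25\right) \left(-5 + 79\right)\right) = 55 \left(-81 + 33 \cdot 74\right) = 55 \left(-81 + 2442\right) = 55 \cdot 2361 = 129855$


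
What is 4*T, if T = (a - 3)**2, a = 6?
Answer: 36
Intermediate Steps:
T = 9 (T = (6 - 3)**2 = 3**2 = 9)
4*T = 4*9 = 36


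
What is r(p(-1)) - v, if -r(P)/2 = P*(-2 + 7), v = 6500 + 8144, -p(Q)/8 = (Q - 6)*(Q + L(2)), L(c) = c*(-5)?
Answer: -8484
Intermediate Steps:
L(c) = -5*c
p(Q) = -8*(-10 + Q)*(-6 + Q) (p(Q) = -8*(Q - 6)*(Q - 5*2) = -8*(-6 + Q)*(Q - 10) = -8*(-6 + Q)*(-10 + Q) = -8*(-10 + Q)*(-6 + Q))
v = 14644
r(P) = -10*P (r(P) = -2*P*(-2 + 7) = -2*P*5 = -10*P)
r(p(-1)) - v = -10*(-480 - 8*(-1)**2 + 128*(-1)) - 1*14644 = -10*(-480 - 8*1 - 128) - 14644 = -10*(-480 - 8 - 128) - 14644 = -10*(-616) - 14644 = 6160 - 14644 = -8484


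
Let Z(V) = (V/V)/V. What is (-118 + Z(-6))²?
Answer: 502681/36 ≈ 13963.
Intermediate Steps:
Z(V) = 1/V
(-118 + Z(-6))² = (-118 + 1/(-6))² = (-118 - ⅙)² = (-709/6)² = 502681/36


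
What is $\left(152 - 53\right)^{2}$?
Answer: $9801$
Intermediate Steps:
$\left(152 - 53\right)^{2} = 99^{2} = 9801$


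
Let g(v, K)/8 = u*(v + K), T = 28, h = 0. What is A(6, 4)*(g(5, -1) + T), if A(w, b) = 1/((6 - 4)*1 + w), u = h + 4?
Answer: 39/2 ≈ 19.500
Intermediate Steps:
u = 4 (u = 0 + 4 = 4)
A(w, b) = 1/(2 + w) (A(w, b) = 1/(2*1 + w) = 1/(2 + w))
g(v, K) = 32*K + 32*v (g(v, K) = 8*(4*(v + K)) = 8*(4*(K + v)) = 8*(4*K + 4*v) = 32*K + 32*v)
A(6, 4)*(g(5, -1) + T) = ((32*(-1) + 32*5) + 28)/(2 + 6) = ((-32 + 160) + 28)/8 = (128 + 28)/8 = (⅛)*156 = 39/2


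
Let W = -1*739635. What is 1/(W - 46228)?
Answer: -1/785863 ≈ -1.2725e-6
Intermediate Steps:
W = -739635
1/(W - 46228) = 1/(-739635 - 46228) = 1/(-785863) = -1/785863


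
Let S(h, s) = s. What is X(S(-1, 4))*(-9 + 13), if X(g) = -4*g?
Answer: -64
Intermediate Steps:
X(S(-1, 4))*(-9 + 13) = (-4*4)*(-9 + 13) = -16*4 = -64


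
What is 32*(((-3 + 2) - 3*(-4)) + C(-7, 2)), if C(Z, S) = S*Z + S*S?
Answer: 32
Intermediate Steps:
C(Z, S) = S² + S*Z (C(Z, S) = S*Z + S² = S² + S*Z)
32*(((-3 + 2) - 3*(-4)) + C(-7, 2)) = 32*(((-3 + 2) - 3*(-4)) + 2*(2 - 7)) = 32*((-1 + 12) + 2*(-5)) = 32*(11 - 10) = 32*1 = 32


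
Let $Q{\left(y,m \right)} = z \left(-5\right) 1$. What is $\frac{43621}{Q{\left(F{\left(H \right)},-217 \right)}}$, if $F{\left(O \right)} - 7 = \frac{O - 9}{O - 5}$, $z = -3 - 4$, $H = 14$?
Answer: $\frac{43621}{35} \approx 1246.3$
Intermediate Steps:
$z = -7$ ($z = -3 - 4 = -7$)
$F{\left(O \right)} = 7 + \frac{-9 + O}{-5 + O}$ ($F{\left(O \right)} = 7 + \frac{O - 9}{O - 5} = 7 + \frac{-9 + O}{-5 + O}$)
$Q{\left(y,m \right)} = 35$ ($Q{\left(y,m \right)} = \left(-7\right) \left(-5\right) 1 = 35 \cdot 1 = 35$)
$\frac{43621}{Q{\left(F{\left(H \right)},-217 \right)}} = \frac{43621}{35}$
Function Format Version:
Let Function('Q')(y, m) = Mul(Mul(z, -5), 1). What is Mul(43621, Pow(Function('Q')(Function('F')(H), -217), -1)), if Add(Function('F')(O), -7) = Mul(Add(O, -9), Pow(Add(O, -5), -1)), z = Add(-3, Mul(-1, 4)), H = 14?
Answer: Rational(43621, 35) ≈ 1246.3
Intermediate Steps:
z = -7 (z = Add(-3, -4) = -7)
Function('F')(O) = Add(7, Mul(Pow(Add(-5, O), -1), Add(-9, O))) (Function('F')(O) = Add(7, Mul(Add(O, -9), Pow(Add(O, -5), -1))) = Add(7, Mul(Add(-9, O), Pow(Add(-5, O), -1))) = Add(7, Mul(Pow(Add(-5, O), -1), Add(-9, O))))
Function('Q')(y, m) = 35 (Function('Q')(y, m) = Mul(Mul(-7, -5), 1) = Mul(35, 1) = 35)
Mul(43621, Pow(Function('Q')(Function('F')(H), -217), -1)) = Mul(43621, Pow(35, -1)) = Mul(43621, Rational(1, 35)) = Rational(43621, 35)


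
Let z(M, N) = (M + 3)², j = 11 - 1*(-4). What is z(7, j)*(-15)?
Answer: -1500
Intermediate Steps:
j = 15 (j = 11 + 4 = 15)
z(M, N) = (3 + M)²
z(7, j)*(-15) = (3 + 7)²*(-15) = 10²*(-15) = 100*(-15) = -1500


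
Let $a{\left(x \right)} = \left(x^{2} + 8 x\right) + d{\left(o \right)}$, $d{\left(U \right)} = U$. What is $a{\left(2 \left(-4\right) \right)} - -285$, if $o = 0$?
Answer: $285$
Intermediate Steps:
$a{\left(x \right)} = x^{2} + 8 x$ ($a{\left(x \right)} = \left(x^{2} + 8 x\right) + 0 = x^{2} + 8 x$)
$a{\left(2 \left(-4\right) \right)} - -285 = 2 \left(-4\right) \left(8 + 2 \left(-4\right)\right) - -285 = - 8 \left(8 - 8\right) + 285 = \left(-8\right) 0 + 285 = 0 + 285 = 285$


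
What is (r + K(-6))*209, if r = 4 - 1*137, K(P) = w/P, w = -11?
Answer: -164483/6 ≈ -27414.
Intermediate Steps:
K(P) = -11/P
r = -133 (r = 4 - 137 = -133)
(r + K(-6))*209 = (-133 - 11/(-6))*209 = (-133 - 11*(-1/6))*209 = (-133 + 11/6)*209 = -787/6*209 = -164483/6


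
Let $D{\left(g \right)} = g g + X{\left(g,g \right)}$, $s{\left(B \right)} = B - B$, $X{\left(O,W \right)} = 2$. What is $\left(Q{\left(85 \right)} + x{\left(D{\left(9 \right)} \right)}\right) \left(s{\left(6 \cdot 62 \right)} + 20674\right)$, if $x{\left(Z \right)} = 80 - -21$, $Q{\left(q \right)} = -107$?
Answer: $-124044$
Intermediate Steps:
$s{\left(B \right)} = 0$
$D{\left(g \right)} = 2 + g^{2}$ ($D{\left(g \right)} = g g + 2 = g^{2} + 2 = 2 + g^{2}$)
$x{\left(Z \right)} = 101$ ($x{\left(Z \right)} = 80 + 21 = 101$)
$\left(Q{\left(85 \right)} + x{\left(D{\left(9 \right)} \right)}\right) \left(s{\left(6 \cdot 62 \right)} + 20674\right) = \left(-107 + 101\right) \left(0 + 20674\right) = \left(-6\right) 20674 = -124044$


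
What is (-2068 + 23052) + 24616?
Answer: 45600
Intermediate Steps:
(-2068 + 23052) + 24616 = 20984 + 24616 = 45600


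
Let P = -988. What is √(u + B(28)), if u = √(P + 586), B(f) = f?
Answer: √(28 + I*√402) ≈ 5.5874 + 1.7942*I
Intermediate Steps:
u = I*√402 (u = √(-988 + 586) = √(-402) = I*√402 ≈ 20.05*I)
√(u + B(28)) = √(I*√402 + 28) = √(28 + I*√402)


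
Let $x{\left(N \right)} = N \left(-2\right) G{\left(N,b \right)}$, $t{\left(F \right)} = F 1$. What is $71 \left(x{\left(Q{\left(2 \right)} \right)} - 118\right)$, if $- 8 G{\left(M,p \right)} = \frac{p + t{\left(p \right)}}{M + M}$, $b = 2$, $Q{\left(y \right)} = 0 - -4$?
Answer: $- \frac{16685}{2} \approx -8342.5$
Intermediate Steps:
$Q{\left(y \right)} = 4$ ($Q{\left(y \right)} = 0 + 4 = 4$)
$t{\left(F \right)} = F$
$G{\left(M,p \right)} = - \frac{p}{8 M}$ ($G{\left(M,p \right)} = - \frac{\left(p + p\right) \frac{1}{M + M}}{8} = - \frac{2 p \frac{1}{2 M}}{8} = - \frac{p \frac{1}{M}}{8} = - \frac{p}{8 M}$)
$x{\left(N \right)} = \frac{1}{2}$ ($x{\left(N \right)} = N \left(-2\right) \left(\left(- \frac{1}{8}\right) 2 \frac{1}{N}\right) = - 2 N \left(- \frac{1}{4 N}\right) = \frac{1}{2}$)
$71 \left(x{\left(Q{\left(2 \right)} \right)} - 118\right) = 71 \left(\frac{1}{2} - 118\right) = 71 \left(- \frac{235}{2}\right) = - \frac{16685}{2}$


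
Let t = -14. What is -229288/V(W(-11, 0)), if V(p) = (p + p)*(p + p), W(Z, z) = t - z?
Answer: -28661/98 ≈ -292.46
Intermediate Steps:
W(Z, z) = -14 - z
V(p) = 4*p**2 (V(p) = (2*p)*(2*p) = 4*p**2)
-229288/V(W(-11, 0)) = -229288*1/(4*(-14 - 1*0)**2) = -229288*1/(4*(-14 + 0)**2) = -229288/(4*(-14)**2) = -229288/(4*196) = -229288/784 = -229288*1/784 = -28661/98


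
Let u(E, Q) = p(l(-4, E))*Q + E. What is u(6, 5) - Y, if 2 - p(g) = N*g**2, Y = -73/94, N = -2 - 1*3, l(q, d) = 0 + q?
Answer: 39177/94 ≈ 416.78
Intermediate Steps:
l(q, d) = q
N = -5 (N = -2 - 3 = -5)
Y = -73/94 (Y = -73*1/94 = -73/94 ≈ -0.77660)
p(g) = 2 + 5*g**2 (p(g) = 2 - (-5)*g**2 = 2 + 5*g**2)
u(E, Q) = E + 82*Q (u(E, Q) = (2 + 5*(-4)**2)*Q + E = (2 + 5*16)*Q + E = (2 + 80)*Q + E = 82*Q + E = E + 82*Q)
u(6, 5) - Y = (6 + 82*5) - 1*(-73/94) = (6 + 410) + 73/94 = 416 + 73/94 = 39177/94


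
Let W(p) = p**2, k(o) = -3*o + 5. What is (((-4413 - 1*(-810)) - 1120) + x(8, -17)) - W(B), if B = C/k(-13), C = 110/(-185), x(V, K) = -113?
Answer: -26481937/5476 ≈ -4836.0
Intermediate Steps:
C = -22/37 (C = 110*(-1/185) = -22/37 ≈ -0.59459)
k(o) = 5 - 3*o
B = -1/74 (B = -22/(37*(5 - 3*(-13))) = -22/(37*(5 + 39)) = -22/37/44 = -22/37*1/44 = -1/74 ≈ -0.013514)
(((-4413 - 1*(-810)) - 1120) + x(8, -17)) - W(B) = (((-4413 - 1*(-810)) - 1120) - 113) - (-1/74)**2 = (((-4413 + 810) - 1120) - 113) - 1*1/5476 = ((-3603 - 1120) - 113) - 1/5476 = (-4723 - 113) - 1/5476 = -4836 - 1/5476 = -26481937/5476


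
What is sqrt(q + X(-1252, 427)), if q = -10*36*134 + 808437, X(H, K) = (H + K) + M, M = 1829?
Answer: sqrt(761201) ≈ 872.47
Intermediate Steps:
X(H, K) = 1829 + H + K (X(H, K) = (H + K) + 1829 = 1829 + H + K)
q = 760197 (q = -360*134 + 808437 = -48240 + 808437 = 760197)
sqrt(q + X(-1252, 427)) = sqrt(760197 + (1829 - 1252 + 427)) = sqrt(760197 + 1004) = sqrt(761201)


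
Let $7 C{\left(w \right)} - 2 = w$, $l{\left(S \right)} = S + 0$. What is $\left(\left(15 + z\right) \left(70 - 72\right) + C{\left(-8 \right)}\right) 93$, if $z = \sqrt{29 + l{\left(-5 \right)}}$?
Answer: $- \frac{20088}{7} - 372 \sqrt{6} \approx -3780.9$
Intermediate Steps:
$l{\left(S \right)} = S$
$z = 2 \sqrt{6}$ ($z = \sqrt{29 - 5} = \sqrt{24} = 2 \sqrt{6} \approx 4.899$)
$C{\left(w \right)} = \frac{2}{7} + \frac{w}{7}$
$\left(\left(15 + z\right) \left(70 - 72\right) + C{\left(-8 \right)}\right) 93 = \left(\left(15 + 2 \sqrt{6}\right) \left(70 - 72\right) + \left(\frac{2}{7} + \frac{1}{7} \left(-8\right)\right)\right) 93 = \left(\left(15 + 2 \sqrt{6}\right) \left(-2\right) + \left(\frac{2}{7} - \frac{8}{7}\right)\right) 93 = \left(\left(-30 - 4 \sqrt{6}\right) - \frac{6}{7}\right) 93 = \left(- \frac{216}{7} - 4 \sqrt{6}\right) 93 = - \frac{20088}{7} - 372 \sqrt{6}$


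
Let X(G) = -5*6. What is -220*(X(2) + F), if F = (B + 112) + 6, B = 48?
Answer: -29920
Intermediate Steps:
F = 166 (F = (48 + 112) + 6 = 160 + 6 = 166)
X(G) = -30
-220*(X(2) + F) = -220*(-30 + 166) = -220*136 = -29920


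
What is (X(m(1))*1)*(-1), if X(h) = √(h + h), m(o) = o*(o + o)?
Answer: -2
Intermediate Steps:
m(o) = 2*o² (m(o) = o*(2*o) = 2*o²)
X(h) = √2*√h (X(h) = √(2*h) = √2*√h)
(X(m(1))*1)*(-1) = ((√2*√(2*1²))*1)*(-1) = ((√2*√(2*1))*1)*(-1) = ((√2*√2)*1)*(-1) = (2*1)*(-1) = 2*(-1) = -2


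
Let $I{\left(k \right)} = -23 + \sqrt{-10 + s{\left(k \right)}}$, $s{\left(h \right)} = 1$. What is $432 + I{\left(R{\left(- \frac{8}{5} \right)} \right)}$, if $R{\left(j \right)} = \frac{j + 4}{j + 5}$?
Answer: $409 + 3 i \approx 409.0 + 3.0 i$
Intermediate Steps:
$R{\left(j \right)} = \frac{4 + j}{5 + j}$
$I{\left(k \right)} = -23 + 3 i$ ($I{\left(k \right)} = -23 + \sqrt{-10 + 1} = -23 + \sqrt{-9} = -23 + 3 i$)
$432 + I{\left(R{\left(- \frac{8}{5} \right)} \right)} = 432 - \left(23 - 3 i\right) = 409 + 3 i$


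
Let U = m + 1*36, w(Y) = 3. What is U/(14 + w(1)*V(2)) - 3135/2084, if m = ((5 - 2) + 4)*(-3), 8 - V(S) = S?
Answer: -17265/16672 ≈ -1.0356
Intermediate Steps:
V(S) = 8 - S
m = -21 (m = (3 + 4)*(-3) = 7*(-3) = -21)
U = 15 (U = -21 + 1*36 = -21 + 36 = 15)
U/(14 + w(1)*V(2)) - 3135/2084 = 15/(14 + 3*(8 - 1*2)) - 3135/2084 = 15/(14 + 3*(8 - 2)) - 3135*1/2084 = 15/(14 + 3*6) - 3135/2084 = 15/(14 + 18) - 3135/2084 = 15/32 - 3135/2084 = -17265/16672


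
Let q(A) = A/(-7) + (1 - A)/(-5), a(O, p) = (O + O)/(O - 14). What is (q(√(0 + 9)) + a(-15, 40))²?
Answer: 1042441/1030225 ≈ 1.0119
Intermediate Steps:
a(O, p) = 2*O/(-14 + O) (a(O, p) = (2*O)/(-14 + O) = 2*O/(-14 + O))
q(A) = -⅕ + 2*A/35 (q(A) = A*(-⅐) + (1 - A)*(-⅕) = -A/7 + (-⅕ + A/5) = -⅕ + 2*A/35)
(q(√(0 + 9)) + a(-15, 40))² = ((-⅕ + 2*√(0 + 9)/35) + 2*(-15)/(-14 - 15))² = ((-⅕ + 2*√9/35) + 2*(-15)/(-29))² = ((-⅕ + (2/35)*3) + 2*(-15)*(-1/29))² = ((-⅕ + 6/35) + 30/29)² = (-1/35 + 30/29)² = (1021/1015)² = 1042441/1030225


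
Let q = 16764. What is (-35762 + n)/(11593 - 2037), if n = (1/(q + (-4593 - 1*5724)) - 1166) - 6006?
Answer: -276795497/61607532 ≈ -4.4929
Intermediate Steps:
n = -46237883/6447 (n = (1/(16764 + (-4593 - 1*5724)) - 1166) - 6006 = (1/(16764 + (-4593 - 5724)) - 1166) - 6006 = (1/(16764 - 10317) - 1166) - 6006 = (1/6447 - 1166) - 6006 = -7517201/6447 - 6006 = -46237883/6447 ≈ -7172.0)
(-35762 + n)/(11593 - 2037) = (-35762 - 46237883/6447)/(11593 - 2037) = -276795497/6447/9556 = -276795497/6447*1/9556 = -276795497/61607532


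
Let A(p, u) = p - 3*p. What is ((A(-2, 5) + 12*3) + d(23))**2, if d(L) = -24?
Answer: 256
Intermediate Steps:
A(p, u) = -2*p (A(p, u) = p - 3*p = -2*p)
((A(-2, 5) + 12*3) + d(23))**2 = ((-2*(-2) + 12*3) - 24)**2 = ((4 + 36) - 24)**2 = (40 - 24)**2 = 16**2 = 256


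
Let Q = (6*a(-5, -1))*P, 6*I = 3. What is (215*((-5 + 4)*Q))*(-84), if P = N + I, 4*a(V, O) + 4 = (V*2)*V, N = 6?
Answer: 8099910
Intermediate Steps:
I = ½ (I = (⅙)*3 = ½ ≈ 0.50000)
a(V, O) = -1 + V²/2 (a(V, O) = -1 + ((V*2)*V)/4 = -1 + ((2*V)*V)/4 = -1 + (2*V²)/4 = -1 + V²/2)
P = 13/2 (P = 6 + ½ = 13/2 ≈ 6.5000)
Q = 897/2 (Q = (6*(-1 + (½)*(-5)²))*(13/2) = (6*(-1 + (½)*25))*(13/2) = (6*(-1 + 25/2))*(13/2) = (6*(23/2))*(13/2) = 69*(13/2) = 897/2 ≈ 448.50)
(215*((-5 + 4)*Q))*(-84) = (215*((-5 + 4)*(897/2)))*(-84) = (215*(-1*897/2))*(-84) = (215*(-897/2))*(-84) = -192855/2*(-84) = 8099910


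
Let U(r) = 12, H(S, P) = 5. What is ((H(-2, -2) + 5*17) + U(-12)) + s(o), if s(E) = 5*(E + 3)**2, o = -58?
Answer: 15227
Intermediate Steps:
s(E) = 5*(3 + E)**2
((H(-2, -2) + 5*17) + U(-12)) + s(o) = ((5 + 5*17) + 12) + 5*(3 - 58)**2 = ((5 + 85) + 12) + 5*(-55)**2 = (90 + 12) + 5*3025 = 102 + 15125 = 15227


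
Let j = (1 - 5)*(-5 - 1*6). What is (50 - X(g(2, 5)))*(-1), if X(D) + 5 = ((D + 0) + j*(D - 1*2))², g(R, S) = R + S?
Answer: 51474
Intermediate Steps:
j = 44 (j = -4*(-5 - 6) = -4*(-11) = 44)
X(D) = -5 + (-88 + 45*D)² (X(D) = -5 + ((D + 0) + 44*(D - 1*2))² = -5 + (D + 44*(D - 2))² = -5 + (D + 44*(-2 + D))² = -5 + (D + (-88 + 44*D))² = -5 + (-88 + 45*D)²)
(50 - X(g(2, 5)))*(-1) = (50 - (-5 + (-88 + 45*(2 + 5))²))*(-1) = (50 - (-5 + (-88 + 45*7)²))*(-1) = (50 - (-5 + (-88 + 315)²))*(-1) = (50 - (-5 + 227²))*(-1) = (50 - (-5 + 51529))*(-1) = (50 - 1*51524)*(-1) = (50 - 51524)*(-1) = -51474*(-1) = 51474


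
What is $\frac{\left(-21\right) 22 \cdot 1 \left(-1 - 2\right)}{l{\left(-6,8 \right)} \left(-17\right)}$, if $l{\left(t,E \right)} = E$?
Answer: $- \frac{693}{68} \approx -10.191$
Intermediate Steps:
$\frac{\left(-21\right) 22 \cdot 1 \left(-1 - 2\right)}{l{\left(-6,8 \right)} \left(-17\right)} = \frac{\left(-21\right) 22 \cdot 1 \left(-1 - 2\right)}{8 \left(-17\right)} = \frac{\left(-462\right) 1 \left(-3\right)}{-136} = \left(-462\right) \left(-3\right) \left(- \frac{1}{136}\right) = 1386 \left(- \frac{1}{136}\right) = - \frac{693}{68}$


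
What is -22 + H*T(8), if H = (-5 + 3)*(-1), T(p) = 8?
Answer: -6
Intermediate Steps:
H = 2 (H = -2*(-1) = 2)
-22 + H*T(8) = -22 + 2*8 = -22 + 16 = -6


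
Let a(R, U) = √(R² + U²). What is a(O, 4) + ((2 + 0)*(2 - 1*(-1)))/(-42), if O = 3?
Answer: 34/7 ≈ 4.8571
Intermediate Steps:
a(O, 4) + ((2 + 0)*(2 - 1*(-1)))/(-42) = √(3² + 4²) + ((2 + 0)*(2 - 1*(-1)))/(-42) = √(9 + 16) + (2*(2 + 1))*(-1/42) = √25 + (2*3)*(-1/42) = 5 + 6*(-1/42) = 5 - ⅐ = 34/7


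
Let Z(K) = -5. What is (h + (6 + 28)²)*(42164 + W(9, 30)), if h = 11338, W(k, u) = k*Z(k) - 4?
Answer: 526184810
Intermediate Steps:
W(k, u) = -4 - 5*k (W(k, u) = k*(-5) - 4 = -5*k - 4 = -4 - 5*k)
(h + (6 + 28)²)*(42164 + W(9, 30)) = (11338 + (6 + 28)²)*(42164 + (-4 - 5*9)) = (11338 + 34²)*(42164 + (-4 - 45)) = (11338 + 1156)*(42164 - 49) = 12494*42115 = 526184810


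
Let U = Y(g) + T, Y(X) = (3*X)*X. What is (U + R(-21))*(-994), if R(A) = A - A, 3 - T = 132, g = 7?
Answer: -17892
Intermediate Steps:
T = -129 (T = 3 - 1*132 = 3 - 132 = -129)
R(A) = 0
Y(X) = 3*X**2
U = 18 (U = 3*7**2 - 129 = 3*49 - 129 = 147 - 129 = 18)
(U + R(-21))*(-994) = (18 + 0)*(-994) = 18*(-994) = -17892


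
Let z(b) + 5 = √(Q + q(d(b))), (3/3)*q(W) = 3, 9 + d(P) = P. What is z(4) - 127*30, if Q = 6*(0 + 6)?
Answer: -3815 + √39 ≈ -3808.8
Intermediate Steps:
d(P) = -9 + P
q(W) = 3
Q = 36 (Q = 6*6 = 36)
z(b) = -5 + √39 (z(b) = -5 + √(36 + 3) = -5 + √39)
z(4) - 127*30 = (-5 + √39) - 127*30 = (-5 + √39) - 3810 = -3815 + √39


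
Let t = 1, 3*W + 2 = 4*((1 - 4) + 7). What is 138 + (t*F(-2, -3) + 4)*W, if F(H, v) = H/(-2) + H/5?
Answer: 2392/15 ≈ 159.47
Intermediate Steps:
W = 14/3 (W = -⅔ + (4*((1 - 4) + 7))/3 = -⅔ + (4*(-3 + 7))/3 = -⅔ + (4*4)/3 = -⅔ + (⅓)*16 = -⅔ + 16/3 = 14/3 ≈ 4.6667)
F(H, v) = -3*H/10 (F(H, v) = H*(-½) + H*(⅕) = -H/2 + H/5 = -3*H/10)
138 + (t*F(-2, -3) + 4)*W = 138 + (1*(-3/10*(-2)) + 4)*(14/3) = 138 + (1*(⅗) + 4)*(14/3) = 138 + (⅗ + 4)*(14/3) = 138 + (23/5)*(14/3) = 138 + 322/15 = 2392/15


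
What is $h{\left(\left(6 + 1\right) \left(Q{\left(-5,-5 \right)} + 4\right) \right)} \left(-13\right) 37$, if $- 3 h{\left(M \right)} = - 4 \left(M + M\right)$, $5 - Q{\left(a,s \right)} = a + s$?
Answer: $- \frac{511784}{3} \approx -1.7059 \cdot 10^{5}$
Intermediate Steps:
$Q{\left(a,s \right)} = 5 - a - s$ ($Q{\left(a,s \right)} = 5 - \left(a + s\right) = 5 - a - s$)
$h{\left(M \right)} = \frac{8 M}{3}$ ($h{\left(M \right)} = - \frac{\left(-4\right) \left(M + M\right)}{3} = - \frac{\left(-4\right) 2 M}{3} = - \frac{\left(-8\right) M}{3} = \frac{8 M}{3}$)
$h{\left(\left(6 + 1\right) \left(Q{\left(-5,-5 \right)} + 4\right) \right)} \left(-13\right) 37 = \frac{8 \left(6 + 1\right) \left(\left(5 - -5 - -5\right) + 4\right)}{3} \left(-13\right) 37 = \frac{8 \cdot 7 \left(\left(5 + 5 + 5\right) + 4\right)}{3} \left(-13\right) 37 = \frac{8 \cdot 7 \left(15 + 4\right)}{3} \left(-13\right) 37 = \frac{8 \cdot 7 \cdot 19}{3} \left(-13\right) 37 = \frac{8}{3} \cdot 133 \left(-13\right) 37 = \frac{1064}{3} \left(-13\right) 37 = \left(- \frac{13832}{3}\right) 37 = - \frac{511784}{3}$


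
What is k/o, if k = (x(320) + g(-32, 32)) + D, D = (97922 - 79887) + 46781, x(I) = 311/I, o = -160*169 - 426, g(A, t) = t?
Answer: -20751671/8789120 ≈ -2.3611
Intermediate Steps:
o = -27466 (o = -27040 - 426 = -27466)
D = 64816 (D = 18035 + 46781 = 64816)
k = 20751671/320 (k = (311/320 + 32) + 64816 = 10551/320 + 64816 = 20751671/320 ≈ 64849.)
k/o = (20751671/320)/(-27466) = (20751671/320)*(-1/27466) = -20751671/8789120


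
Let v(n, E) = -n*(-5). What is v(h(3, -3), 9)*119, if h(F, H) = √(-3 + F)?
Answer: 0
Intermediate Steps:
v(n, E) = 5*n
v(h(3, -3), 9)*119 = (5*√(-3 + 3))*119 = (5*√0)*119 = (5*0)*119 = 0*119 = 0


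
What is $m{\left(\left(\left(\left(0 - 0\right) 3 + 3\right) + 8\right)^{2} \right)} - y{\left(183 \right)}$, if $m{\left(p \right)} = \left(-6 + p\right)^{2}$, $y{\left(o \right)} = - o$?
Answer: $13408$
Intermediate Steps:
$m{\left(\left(\left(\left(0 - 0\right) 3 + 3\right) + 8\right)^{2} \right)} - y{\left(183 \right)} = \left(-6 + \left(\left(\left(0 - 0\right) 3 + 3\right) + 8\right)^{2}\right)^{2} - \left(-1\right) 183 = \left(-6 + \left(\left(\left(0 + 0\right) 3 + 3\right) + 8\right)^{2}\right)^{2} - -183 = \left(-6 + \left(\left(0 \cdot 3 + 3\right) + 8\right)^{2}\right)^{2} + 183 = \left(-6 + \left(\left(0 + 3\right) + 8\right)^{2}\right)^{2} + 183 = \left(-6 + \left(3 + 8\right)^{2}\right)^{2} + 183 = \left(-6 + 11^{2}\right)^{2} + 183 = \left(-6 + 121\right)^{2} + 183 = 115^{2} + 183 = 13225 + 183 = 13408$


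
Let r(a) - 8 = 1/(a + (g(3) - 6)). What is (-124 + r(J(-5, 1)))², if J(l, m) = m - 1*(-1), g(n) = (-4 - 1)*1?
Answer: 1092025/81 ≈ 13482.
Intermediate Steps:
g(n) = -5 (g(n) = -5*1 = -5)
J(l, m) = 1 + m (J(l, m) = m + 1 = 1 + m)
r(a) = 8 + 1/(-11 + a) (r(a) = 8 + 1/(a + (-5 - 6)) = 8 + 1/(a - 11) = 8 + 1/(-11 + a))
(-124 + r(J(-5, 1)))² = (-124 + (-87 + 8*(1 + 1))/(-11 + (1 + 1)))² = (-124 + (-87 + 8*2)/(-11 + 2))² = (-124 + (-87 + 16)/(-9))² = (-124 - ⅑*(-71))² = (-124 + 71/9)² = (-1045/9)² = 1092025/81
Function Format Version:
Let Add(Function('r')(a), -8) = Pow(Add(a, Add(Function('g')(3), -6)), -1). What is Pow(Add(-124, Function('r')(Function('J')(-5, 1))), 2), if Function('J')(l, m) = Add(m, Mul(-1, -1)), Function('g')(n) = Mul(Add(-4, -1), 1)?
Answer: Rational(1092025, 81) ≈ 13482.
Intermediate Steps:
Function('g')(n) = -5 (Function('g')(n) = Mul(-5, 1) = -5)
Function('J')(l, m) = Add(1, m) (Function('J')(l, m) = Add(m, 1) = Add(1, m))
Function('r')(a) = Add(8, Pow(Add(-11, a), -1)) (Function('r')(a) = Add(8, Pow(Add(a, Add(-5, -6)), -1)) = Add(8, Pow(Add(a, -11), -1)) = Add(8, Pow(Add(-11, a), -1)))
Pow(Add(-124, Function('r')(Function('J')(-5, 1))), 2) = Pow(Add(-124, Mul(Pow(Add(-11, Add(1, 1)), -1), Add(-87, Mul(8, Add(1, 1))))), 2) = Pow(Add(-124, Mul(Pow(Add(-11, 2), -1), Add(-87, Mul(8, 2)))), 2) = Pow(Add(-124, Mul(Pow(-9, -1), Add(-87, 16))), 2) = Pow(Add(-124, Mul(Rational(-1, 9), -71)), 2) = Pow(Add(-124, Rational(71, 9)), 2) = Pow(Rational(-1045, 9), 2) = Rational(1092025, 81)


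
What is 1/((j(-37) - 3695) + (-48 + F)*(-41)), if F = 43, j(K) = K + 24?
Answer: -1/3503 ≈ -0.00028547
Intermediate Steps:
j(K) = 24 + K
1/((j(-37) - 3695) + (-48 + F)*(-41)) = 1/(((24 - 37) - 3695) + (-48 + 43)*(-41)) = 1/((-13 - 3695) - 5*(-41)) = 1/(-3708 + 205) = 1/(-3503) = -1/3503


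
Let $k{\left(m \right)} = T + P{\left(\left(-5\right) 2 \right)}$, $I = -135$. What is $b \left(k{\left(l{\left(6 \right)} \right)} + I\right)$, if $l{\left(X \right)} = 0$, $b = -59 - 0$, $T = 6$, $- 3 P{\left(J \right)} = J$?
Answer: $\frac{22243}{3} \approx 7414.3$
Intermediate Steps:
$P{\left(J \right)} = - \frac{J}{3}$
$b = -59$ ($b = -59 + 0 = -59$)
$k{\left(m \right)} = \frac{28}{3}$ ($k{\left(m \right)} = 6 - \frac{\left(-5\right) 2}{3} = 6 - - \frac{10}{3} = 6 + \frac{10}{3} = \frac{28}{3}$)
$b \left(k{\left(l{\left(6 \right)} \right)} + I\right) = - 59 \left(\frac{28}{3} - 135\right) = \left(-59\right) \left(- \frac{377}{3}\right) = \frac{22243}{3}$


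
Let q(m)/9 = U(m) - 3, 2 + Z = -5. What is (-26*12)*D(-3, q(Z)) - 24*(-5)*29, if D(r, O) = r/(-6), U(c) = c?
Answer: 3324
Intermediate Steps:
Z = -7 (Z = -2 - 5 = -7)
q(m) = -27 + 9*m (q(m) = 9*(m - 3) = 9*(-3 + m) = -27 + 9*m)
D(r, O) = -r/6 (D(r, O) = r*(-⅙) = -r/6)
(-26*12)*D(-3, q(Z)) - 24*(-5)*29 = (-26*12)*(-⅙*(-3)) - 24*(-5)*29 = -312*½ + 120*29 = -156 + 3480 = 3324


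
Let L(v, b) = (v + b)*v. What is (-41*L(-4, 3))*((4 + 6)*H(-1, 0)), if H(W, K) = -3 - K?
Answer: 4920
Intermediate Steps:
L(v, b) = v*(b + v) (L(v, b) = (b + v)*v = v*(b + v))
(-41*L(-4, 3))*((4 + 6)*H(-1, 0)) = (-(-164)*(3 - 4))*((4 + 6)*(-3 - 1*0)) = (-(-164)*(-1))*(10*(-3 + 0)) = (-41*4)*(10*(-3)) = -164*(-30) = 4920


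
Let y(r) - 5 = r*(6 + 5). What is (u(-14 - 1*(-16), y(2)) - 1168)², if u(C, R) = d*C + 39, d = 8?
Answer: 1238769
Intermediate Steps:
y(r) = 5 + 11*r (y(r) = 5 + r*(6 + 5) = 5 + r*11 = 5 + 11*r)
u(C, R) = 39 + 8*C (u(C, R) = 8*C + 39 = 39 + 8*C)
(u(-14 - 1*(-16), y(2)) - 1168)² = ((39 + 8*(-14 - 1*(-16))) - 1168)² = ((39 + 8*(-14 + 16)) - 1168)² = ((39 + 8*2) - 1168)² = ((39 + 16) - 1168)² = (55 - 1168)² = (-1113)² = 1238769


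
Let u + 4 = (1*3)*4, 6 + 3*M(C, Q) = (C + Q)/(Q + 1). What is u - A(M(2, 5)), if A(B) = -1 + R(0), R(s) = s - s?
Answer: 9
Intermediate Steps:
M(C, Q) = -2 + (C + Q)/(3*(1 + Q)) (M(C, Q) = -2 + ((C + Q)/(Q + 1))/3 = -2 + ((C + Q)/(1 + Q))/3 = -2 + (C + Q)/(3*(1 + Q)))
R(s) = 0
u = 8 (u = -4 + (1*3)*4 = -4 + 3*4 = -4 + 12 = 8)
A(B) = -1 (A(B) = -1 + 0 = -1)
u - A(M(2, 5)) = 8 - 1*(-1) = 8 + 1 = 9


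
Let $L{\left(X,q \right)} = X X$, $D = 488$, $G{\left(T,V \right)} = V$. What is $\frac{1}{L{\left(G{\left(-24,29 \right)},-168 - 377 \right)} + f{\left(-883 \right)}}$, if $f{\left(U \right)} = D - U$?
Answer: $\frac{1}{2212} \approx 0.00045208$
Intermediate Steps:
$L{\left(X,q \right)} = X^{2}$
$f{\left(U \right)} = 488 - U$
$\frac{1}{L{\left(G{\left(-24,29 \right)},-168 - 377 \right)} + f{\left(-883 \right)}} = \frac{1}{29^{2} + \left(488 - -883\right)} = \frac{1}{841 + \left(488 + 883\right)} = \frac{1}{841 + 1371} = \frac{1}{2212}$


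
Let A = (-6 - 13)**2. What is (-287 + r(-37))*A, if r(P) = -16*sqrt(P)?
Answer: -103607 - 5776*I*sqrt(37) ≈ -1.0361e+5 - 35134.0*I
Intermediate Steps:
A = 361 (A = (-19)**2 = 361)
(-287 + r(-37))*A = (-287 - 16*I*sqrt(37))*361 = -103607 - 5776*I*sqrt(37)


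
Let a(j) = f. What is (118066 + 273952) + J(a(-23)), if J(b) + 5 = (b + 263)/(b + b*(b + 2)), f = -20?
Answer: 133284663/340 ≈ 3.9201e+5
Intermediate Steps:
a(j) = -20
J(b) = -5 + (263 + b)/(b + b*(2 + b)) (J(b) = -5 + (b + 263)/(b + b*(b + 2)) = -5 + (263 + b)/(b + b*(2 + b)))
(118066 + 273952) + J(a(-23)) = (118066 + 273952) + (263 - 14*(-20) - 5*(-20)²)/((-20)*(3 - 20)) = 392018 - 1/20*(263 + 280 - 5*400)/(-17) = 392018 - 1/20*(-1/17)*(263 + 280 - 2000) = 392018 - 1/20*(-1/17)*(-1457) = 392018 - 1457/340 = 133284663/340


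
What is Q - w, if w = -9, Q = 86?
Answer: 95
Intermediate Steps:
Q - w = 86 - 1*(-9) = 86 + 9 = 95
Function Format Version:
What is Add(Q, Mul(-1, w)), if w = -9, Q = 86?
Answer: 95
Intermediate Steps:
Add(Q, Mul(-1, w)) = Add(86, Mul(-1, -9)) = Add(86, 9) = 95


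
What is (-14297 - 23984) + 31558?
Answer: -6723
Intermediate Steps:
(-14297 - 23984) + 31558 = -38281 + 31558 = -6723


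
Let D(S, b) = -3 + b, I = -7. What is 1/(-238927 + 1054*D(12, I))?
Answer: -1/249467 ≈ -4.0085e-6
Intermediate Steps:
1/(-238927 + 1054*D(12, I)) = 1/(-238927 + 1054*(-3 - 7)) = 1/(-238927 + 1054*(-10)) = 1/(-238927 - 10540) = 1/(-249467) = -1/249467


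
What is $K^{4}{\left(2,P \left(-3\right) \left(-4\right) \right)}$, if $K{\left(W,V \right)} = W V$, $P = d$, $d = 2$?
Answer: $5308416$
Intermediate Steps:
$P = 2$
$K{\left(W,V \right)} = V W$
$K^{4}{\left(2,P \left(-3\right) \left(-4\right) \right)} = \left(2 \left(-3\right) \left(-4\right) 2\right)^{4} = \left(\left(-6\right) \left(-4\right) 2\right)^{4} = \left(24 \cdot 2\right)^{4} = 48^{4} = 5308416$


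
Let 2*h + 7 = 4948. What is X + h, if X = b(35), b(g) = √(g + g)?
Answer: 4941/2 + √70 ≈ 2478.9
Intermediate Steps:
h = 4941/2 (h = -7/2 + (½)*4948 = -7/2 + 2474 = 4941/2 ≈ 2470.5)
b(g) = √2*√g (b(g) = √(2*g) = √2*√g)
X = √70 (X = √2*√35 = √70 ≈ 8.3666)
X + h = √70 + 4941/2 = 4941/2 + √70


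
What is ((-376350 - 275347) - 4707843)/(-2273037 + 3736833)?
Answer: -1339885/365949 ≈ -3.6614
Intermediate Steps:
((-376350 - 275347) - 4707843)/(-2273037 + 3736833) = (-651697 - 4707843)/1463796 = -5359540*1/1463796 = -1339885/365949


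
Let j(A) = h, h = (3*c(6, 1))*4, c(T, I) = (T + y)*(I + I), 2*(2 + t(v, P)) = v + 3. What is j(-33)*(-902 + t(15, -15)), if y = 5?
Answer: -236280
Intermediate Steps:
t(v, P) = -½ + v/2 (t(v, P) = -2 + (v + 3)/2 = -2 + (3 + v)/2 = -2 + (3/2 + v/2) = -½ + v/2)
c(T, I) = 2*I*(5 + T) (c(T, I) = (T + 5)*(I + I) = (5 + T)*(2*I) = 2*I*(5 + T))
h = 264 (h = (3*(2*1*(5 + 6)))*4 = (3*(2*1*11))*4 = (3*22)*4 = 66*4 = 264)
j(A) = 264
j(-33)*(-902 + t(15, -15)) = 264*(-902 + (-½ + (½)*15)) = 264*(-902 + (-½ + 15/2)) = 264*(-902 + 7) = 264*(-895) = -236280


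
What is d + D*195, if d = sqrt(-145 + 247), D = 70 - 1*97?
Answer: -5265 + sqrt(102) ≈ -5254.9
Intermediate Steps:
D = -27 (D = 70 - 97 = -27)
d = sqrt(102) ≈ 10.100
d + D*195 = sqrt(102) - 27*195 = sqrt(102) - 5265 = -5265 + sqrt(102)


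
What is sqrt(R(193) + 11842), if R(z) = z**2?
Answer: sqrt(49091) ≈ 221.56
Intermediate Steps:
sqrt(R(193) + 11842) = sqrt(193**2 + 11842) = sqrt(37249 + 11842) = sqrt(49091)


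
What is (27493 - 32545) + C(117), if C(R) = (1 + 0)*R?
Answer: -4935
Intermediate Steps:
C(R) = R (C(R) = 1*R = R)
(27493 - 32545) + C(117) = (27493 - 32545) + 117 = -5052 + 117 = -4935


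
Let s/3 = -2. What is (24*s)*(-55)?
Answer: 7920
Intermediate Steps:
s = -6 (s = 3*(-2) = -6)
(24*s)*(-55) = (24*(-6))*(-55) = -144*(-55) = 7920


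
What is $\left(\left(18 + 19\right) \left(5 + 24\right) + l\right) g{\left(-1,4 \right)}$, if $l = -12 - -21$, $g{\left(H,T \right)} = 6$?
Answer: $6492$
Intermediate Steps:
$l = 9$ ($l = -12 + 21 = 9$)
$\left(\left(18 + 19\right) \left(5 + 24\right) + l\right) g{\left(-1,4 \right)} = \left(\left(18 + 19\right) \left(5 + 24\right) + 9\right) 6 = \left(37 \cdot 29 + 9\right) 6 = \left(1073 + 9\right) 6 = 1082 \cdot 6 = 6492$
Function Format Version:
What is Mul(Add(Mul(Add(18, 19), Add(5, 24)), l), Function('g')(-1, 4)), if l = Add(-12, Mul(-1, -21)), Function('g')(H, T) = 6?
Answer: 6492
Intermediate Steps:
l = 9 (l = Add(-12, 21) = 9)
Mul(Add(Mul(Add(18, 19), Add(5, 24)), l), Function('g')(-1, 4)) = Mul(Add(Mul(Add(18, 19), Add(5, 24)), 9), 6) = Mul(Add(Mul(37, 29), 9), 6) = Mul(Add(1073, 9), 6) = Mul(1082, 6) = 6492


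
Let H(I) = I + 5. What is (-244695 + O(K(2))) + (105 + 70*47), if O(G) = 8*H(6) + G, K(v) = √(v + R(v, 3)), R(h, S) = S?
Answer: -241212 + √5 ≈ -2.4121e+5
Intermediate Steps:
H(I) = 5 + I
K(v) = √(3 + v) (K(v) = √(v + 3) = √(3 + v))
O(G) = 88 + G (O(G) = 8*(5 + 6) + G = 8*11 + G = 88 + G)
(-244695 + O(K(2))) + (105 + 70*47) = (-244695 + (88 + √(3 + 2))) + (105 + 70*47) = (-244695 + (88 + √5)) + (105 + 3290) = (-244607 + √5) + 3395 = -241212 + √5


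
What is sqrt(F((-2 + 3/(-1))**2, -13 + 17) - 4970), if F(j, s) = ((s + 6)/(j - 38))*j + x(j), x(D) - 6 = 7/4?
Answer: I*sqrt(3367481)/26 ≈ 70.58*I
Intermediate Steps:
x(D) = 31/4 (x(D) = 6 + 7/4 = 31/4)
F(j, s) = 31/4 + j*(6 + s)/(-38 + j) (F(j, s) = ((s + 6)/(j - 38))*j + 31/4 = ((6 + s)/(-38 + j))*j + 31/4 = j*(6 + s)/(-38 + j) + 31/4 = 31/4 + j*(6 + s)/(-38 + j))
sqrt(F((-2 + 3/(-1))**2, -13 + 17) - 4970) = sqrt((-1178 + 55*(-2 + 3/(-1))**2 + 4*(-2 + 3/(-1))**2*(-13 + 17))/(4*(-38 + (-2 + 3/(-1))**2)) - 4970) = sqrt((-1178 + 55*(-2 + 3*(-1))**2 + 4*(-2 + 3*(-1))**2*4)/(4*(-38 + (-2 + 3*(-1))**2)) - 4970) = sqrt((-1178 + 55*(-2 - 3)**2 + 4*(-2 - 3)**2*4)/(4*(-38 + (-2 - 3)**2)) - 4970) = sqrt((-1178 + 55*(-5)**2 + 4*(-5)**2*4)/(4*(-38 + (-5)**2)) - 4970) = sqrt((-1178 + 55*25 + 4*25*4)/(4*(-38 + 25)) - 4970) = sqrt((1/4)*(-1178 + 1375 + 400)/(-13) - 4970) = sqrt((1/4)*(-1/13)*597 - 4970) = sqrt(-597/52 - 4970) = sqrt(-259037/52) = I*sqrt(3367481)/26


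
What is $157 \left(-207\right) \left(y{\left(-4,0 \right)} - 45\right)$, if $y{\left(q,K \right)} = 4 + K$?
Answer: $1332459$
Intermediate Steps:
$157 \left(-207\right) \left(y{\left(-4,0 \right)} - 45\right) = 157 \left(-207\right) \left(\left(4 + 0\right) - 45\right) = - 32499 \left(4 - 45\right) = \left(-32499\right) \left(-41\right) = 1332459$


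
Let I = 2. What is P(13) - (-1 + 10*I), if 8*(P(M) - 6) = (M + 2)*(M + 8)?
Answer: 211/8 ≈ 26.375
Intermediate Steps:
P(M) = 6 + (2 + M)*(8 + M)/8 (P(M) = 6 + ((M + 2)*(M + 8))/8 = 6 + ((2 + M)*(8 + M))/8 = 6 + (2 + M)*(8 + M)/8)
P(13) - (-1 + 10*I) = (8 + (⅛)*13² + (5/4)*13) - (-1 + 10*2) = (8 + (⅛)*169 + 65/4) - (-1 + 20) = (8 + 169/8 + 65/4) - 1*19 = 363/8 - 19 = 211/8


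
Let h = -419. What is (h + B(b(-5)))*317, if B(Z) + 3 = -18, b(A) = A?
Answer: -139480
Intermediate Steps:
B(Z) = -21 (B(Z) = -3 - 18 = -21)
(h + B(b(-5)))*317 = (-419 - 21)*317 = -440*317 = -139480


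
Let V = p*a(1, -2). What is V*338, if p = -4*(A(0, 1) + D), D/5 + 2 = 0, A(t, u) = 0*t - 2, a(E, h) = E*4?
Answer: 64896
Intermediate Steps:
a(E, h) = 4*E
A(t, u) = -2 (A(t, u) = 0 - 2 = -2)
D = -10 (D = -10 + 5*0 = -10 + 0 = -10)
p = 48 (p = -4*(-2 - 10) = -4*(-12) = 48)
V = 192 (V = 48*(4*1) = 48*4 = 192)
V*338 = 192*338 = 64896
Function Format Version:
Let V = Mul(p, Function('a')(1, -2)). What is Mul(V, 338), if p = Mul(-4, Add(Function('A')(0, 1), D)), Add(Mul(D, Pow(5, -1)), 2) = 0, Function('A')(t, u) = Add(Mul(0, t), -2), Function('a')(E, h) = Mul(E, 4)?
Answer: 64896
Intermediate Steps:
Function('a')(E, h) = Mul(4, E)
Function('A')(t, u) = -2 (Function('A')(t, u) = Add(0, -2) = -2)
D = -10 (D = Add(-10, Mul(5, 0)) = Add(-10, 0) = -10)
p = 48 (p = Mul(-4, Add(-2, -10)) = Mul(-4, -12) = 48)
V = 192 (V = Mul(48, Mul(4, 1)) = Mul(48, 4) = 192)
Mul(V, 338) = Mul(192, 338) = 64896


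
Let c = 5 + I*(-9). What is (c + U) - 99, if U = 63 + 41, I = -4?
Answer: 46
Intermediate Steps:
c = 41 (c = 5 - 4*(-9) = 5 + 36 = 41)
U = 104
(c + U) - 99 = (41 + 104) - 99 = 145 - 99 = 46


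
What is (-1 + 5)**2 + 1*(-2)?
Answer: 14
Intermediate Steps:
(-1 + 5)**2 + 1*(-2) = 4**2 - 2 = 16 - 2 = 14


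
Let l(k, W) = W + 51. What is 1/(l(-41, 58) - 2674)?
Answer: -1/2565 ≈ -0.00038986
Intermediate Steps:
l(k, W) = 51 + W
1/(l(-41, 58) - 2674) = 1/((51 + 58) - 2674) = 1/(109 - 2674) = 1/(-2565) = -1/2565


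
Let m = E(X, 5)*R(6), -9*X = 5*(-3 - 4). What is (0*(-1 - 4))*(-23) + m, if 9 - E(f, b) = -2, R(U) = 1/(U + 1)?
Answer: 11/7 ≈ 1.5714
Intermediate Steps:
X = 35/9 (X = -5*(-3 - 4)/9 = -5*(-7)/9 = -⅑*(-35) = 35/9 ≈ 3.8889)
R(U) = 1/(1 + U)
E(f, b) = 11 (E(f, b) = 9 - 1*(-2) = 9 + 2 = 11)
m = 11/7 (m = 11/(1 + 6) = 11/7 ≈ 1.5714)
(0*(-1 - 4))*(-23) + m = (0*(-1 - 4))*(-23) + 11/7 = (0*(-5))*(-23) + 11/7 = 0*(-23) + 11/7 = 0 + 11/7 = 11/7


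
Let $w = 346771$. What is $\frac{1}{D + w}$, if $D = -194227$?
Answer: $\frac{1}{152544} \approx 6.5555 \cdot 10^{-6}$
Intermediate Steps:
$\frac{1}{D + w} = \frac{1}{-194227 + 346771} = \frac{1}{152544}$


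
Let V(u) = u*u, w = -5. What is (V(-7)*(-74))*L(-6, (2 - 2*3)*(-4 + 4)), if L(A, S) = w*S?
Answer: 0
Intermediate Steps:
L(A, S) = -5*S
V(u) = u²
(V(-7)*(-74))*L(-6, (2 - 2*3)*(-4 + 4)) = ((-7)²*(-74))*(-5*(2 - 2*3)*(-4 + 4)) = (49*(-74))*(-5*(2 - 6)*0) = -(-18130)*(-4*0) = -(-18130)*0 = -3626*0 = 0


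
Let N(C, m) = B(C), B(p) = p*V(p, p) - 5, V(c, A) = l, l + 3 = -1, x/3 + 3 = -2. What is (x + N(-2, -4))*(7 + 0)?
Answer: -84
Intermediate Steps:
x = -15 (x = -9 + 3*(-2) = -9 - 6 = -15)
l = -4 (l = -3 - 1 = -4)
V(c, A) = -4
B(p) = -5 - 4*p (B(p) = p*(-4) - 5 = -4*p - 5 = -5 - 4*p)
N(C, m) = -5 - 4*C
(x + N(-2, -4))*(7 + 0) = (-15 + (-5 - 4*(-2)))*(7 + 0) = (-15 + (-5 + 8))*7 = (-15 + 3)*7 = -12*7 = -84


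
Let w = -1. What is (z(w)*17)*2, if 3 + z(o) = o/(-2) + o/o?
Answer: -51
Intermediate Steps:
z(o) = -2 - o/2 (z(o) = -3 + (o/(-2) + o/o) = -3 + (o*(-1/2) + 1) = -3 + (-o/2 + 1) = -3 + (1 - o/2) = -2 - o/2)
(z(w)*17)*2 = ((-2 - 1/2*(-1))*17)*2 = ((-2 + 1/2)*17)*2 = -3/2*17*2 = -51/2*2 = -51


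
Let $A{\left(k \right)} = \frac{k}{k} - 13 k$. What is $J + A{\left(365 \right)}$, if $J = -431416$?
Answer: $-436160$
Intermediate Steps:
$A{\left(k \right)} = 1 - 13 k$
$J + A{\left(365 \right)} = -431416 + \left(1 - 4745\right) = -431416 - 4744 = -436160$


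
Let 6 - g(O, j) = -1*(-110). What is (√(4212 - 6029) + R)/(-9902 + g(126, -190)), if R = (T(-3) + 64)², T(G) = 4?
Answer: -2312/5003 - I*√1817/10006 ≈ -0.46212 - 0.0042601*I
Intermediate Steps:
R = 4624 (R = (4 + 64)² = 68² = 4624)
g(O, j) = -104 (g(O, j) = 6 - (-1)*(-110) = 6 - 1*110 = 6 - 110 = -104)
(√(4212 - 6029) + R)/(-9902 + g(126, -190)) = (√(4212 - 6029) + 4624)/(-9902 - 104) = (√(-1817) + 4624)/(-10006) = (I*√1817 + 4624)*(-1/10006) = (4624 + I*√1817)*(-1/10006) = -2312/5003 - I*√1817/10006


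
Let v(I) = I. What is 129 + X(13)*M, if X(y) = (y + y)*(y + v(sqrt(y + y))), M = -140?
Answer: -47191 - 3640*sqrt(26) ≈ -65751.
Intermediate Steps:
X(y) = 2*y*(y + sqrt(2)*sqrt(y)) (X(y) = (y + y)*(y + sqrt(y + y)) = (2*y)*(y + sqrt(2*y)) = (2*y)*(y + sqrt(2)*sqrt(y)) = 2*y*(y + sqrt(2)*sqrt(y)))
129 + X(13)*M = 129 + (2*13*(13 + sqrt(2)*sqrt(13)))*(-140) = 129 + (2*13*(13 + sqrt(26)))*(-140) = 129 + (338 + 26*sqrt(26))*(-140) = 129 + (-47320 - 3640*sqrt(26)) = -47191 - 3640*sqrt(26)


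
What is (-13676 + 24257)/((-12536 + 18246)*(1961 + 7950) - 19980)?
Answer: 10581/56571830 ≈ 0.00018704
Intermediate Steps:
(-13676 + 24257)/((-12536 + 18246)*(1961 + 7950) - 19980) = 10581/(5710*9911 - 19980) = 10581/(56591810 - 19980) = 10581/56571830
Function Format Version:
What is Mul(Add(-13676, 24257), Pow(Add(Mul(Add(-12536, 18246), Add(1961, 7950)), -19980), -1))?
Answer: Rational(10581, 56571830) ≈ 0.00018704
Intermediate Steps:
Mul(Add(-13676, 24257), Pow(Add(Mul(Add(-12536, 18246), Add(1961, 7950)), -19980), -1)) = Mul(10581, Pow(Add(Mul(5710, 9911), -19980), -1)) = Mul(10581, Pow(Add(56591810, -19980), -1)) = Mul(10581, Pow(56571830, -1)) = Mul(10581, Rational(1, 56571830)) = Rational(10581, 56571830)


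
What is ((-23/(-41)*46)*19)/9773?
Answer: 20102/400693 ≈ 0.050168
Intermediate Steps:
((-23/(-41)*46)*19)/9773 = ((-23*(-1/41)*46)*19)*(1/9773) = (((23/41)*46)*19)*(1/9773) = ((1058/41)*19)*(1/9773) = (20102/41)*(1/9773) = 20102/400693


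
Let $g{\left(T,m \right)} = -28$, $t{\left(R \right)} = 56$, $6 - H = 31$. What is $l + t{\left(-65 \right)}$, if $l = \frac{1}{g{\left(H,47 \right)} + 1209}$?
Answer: $\frac{66137}{1181} \approx 56.001$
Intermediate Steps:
$H = -25$ ($H = 6 - 31 = -25$)
$l = \frac{1}{1181}$ ($l = \frac{1}{-28 + 1209} = \frac{1}{1181} \approx 0.00084674$)
$l + t{\left(-65 \right)} = \frac{1}{1181} + 56 = \frac{66137}{1181}$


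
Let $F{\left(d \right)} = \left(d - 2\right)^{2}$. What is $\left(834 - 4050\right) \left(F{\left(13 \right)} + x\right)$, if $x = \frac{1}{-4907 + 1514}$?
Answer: $- \frac{440111744}{1131} \approx -3.8914 \cdot 10^{5}$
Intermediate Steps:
$F{\left(d \right)} = \left(-2 + d\right)^{2}$
$x = - \frac{1}{3393}$ ($x = \frac{1}{-3393} = - \frac{1}{3393} \approx -0.00029472$)
$\left(834 - 4050\right) \left(F{\left(13 \right)} + x\right) = \left(834 - 4050\right) \left(\left(-2 + 13\right)^{2} - \frac{1}{3393}\right) = - 3216 \left(11^{2} - \frac{1}{3393}\right) = - 3216 \left(121 - \frac{1}{3393}\right) = \left(-3216\right) \frac{410552}{3393} = - \frac{440111744}{1131}$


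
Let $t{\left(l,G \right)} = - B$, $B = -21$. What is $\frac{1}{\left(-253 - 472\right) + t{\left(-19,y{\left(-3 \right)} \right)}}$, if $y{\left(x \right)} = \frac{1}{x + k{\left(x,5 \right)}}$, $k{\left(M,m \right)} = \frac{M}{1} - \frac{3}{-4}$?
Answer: $- \frac{1}{704} \approx -0.0014205$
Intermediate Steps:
$k{\left(M,m \right)} = \frac{3}{4} + M$ ($k{\left(M,m \right)} = M 1 - - \frac{3}{4} = M + \frac{3}{4} = \frac{3}{4} + M$)
$y{\left(x \right)} = \frac{1}{\frac{3}{4} + 2 x}$ ($y{\left(x \right)} = \frac{1}{x + \left(\frac{3}{4} + x\right)} = \frac{1}{\frac{3}{4} + 2 x}$)
$t{\left(l,G \right)} = 21$ ($t{\left(l,G \right)} = \left(-1\right) \left(-21\right) = 21$)
$\frac{1}{\left(-253 - 472\right) + t{\left(-19,y{\left(-3 \right)} \right)}} = \frac{1}{\left(-253 - 472\right) + 21} = \frac{1}{-725 + 21} = \frac{1}{-704} = - \frac{1}{704}$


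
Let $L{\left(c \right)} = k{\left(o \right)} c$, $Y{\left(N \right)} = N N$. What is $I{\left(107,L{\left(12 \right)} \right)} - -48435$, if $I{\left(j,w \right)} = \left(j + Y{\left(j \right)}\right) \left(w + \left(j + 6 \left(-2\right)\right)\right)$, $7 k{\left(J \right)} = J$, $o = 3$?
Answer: $\frac{8439801}{7} \approx 1.2057 \cdot 10^{6}$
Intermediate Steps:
$k{\left(J \right)} = \frac{J}{7}$
$Y{\left(N \right)} = N^{2}$
$L{\left(c \right)} = \frac{3 c}{7}$ ($L{\left(c \right)} = \frac{1}{7} \cdot 3 c = \frac{3 c}{7}$)
$I{\left(j,w \right)} = \left(j + j^{2}\right) \left(-12 + j + w\right)$ ($I{\left(j,w \right)} = \left(j + j^{2}\right) \left(w + \left(j + 6 \left(-2\right)\right)\right) = \left(j + j^{2}\right) \left(w + \left(j - 12\right)\right) = \left(j + j^{2}\right) \left(w + \left(-12 + j\right)\right) = \left(j + j^{2}\right) \left(-12 + j + w\right)$)
$I{\left(107,L{\left(12 \right)} \right)} - -48435 = 107 \left(-12 + \frac{3}{7} \cdot 12 + 107^{2} - 1177 + 107 \cdot \frac{3}{7} \cdot 12\right) - -48435 = 107 \left(-12 + \frac{36}{7} + 11449 - 1177 + 107 \cdot \frac{36}{7}\right) + 48435 = 107 \left(-12 + \frac{36}{7} + 11449 - 1177 + \frac{3852}{7}\right) + 48435 = 107 \cdot \frac{75708}{7} + 48435 = \frac{8100756}{7} + 48435 = \frac{8439801}{7}$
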